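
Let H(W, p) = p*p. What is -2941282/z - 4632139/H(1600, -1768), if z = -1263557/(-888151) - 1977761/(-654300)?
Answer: -5342762740689410744040929/8074927870111504064 ≈ -6.6165e+5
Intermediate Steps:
H(W, p) = p²
z = 2583295755011/581117199300 (z = -1263557*(-1/888151) - 1977761*(-1/654300) = 1263557/888151 + 1977761/654300 = 2583295755011/581117199300 ≈ 4.4454)
-2941282/z - 4632139/H(1600, -1768) = -2941282/2583295755011/581117199300 - 4632139/((-1768)²) = -2941282*581117199300/2583295755011 - 4632139/3125824 = -1709229558191502600/2583295755011 - 4632139*1/3125824 = -1709229558191502600/2583295755011 - 4632139/3125824 = -5342762740689410744040929/8074927870111504064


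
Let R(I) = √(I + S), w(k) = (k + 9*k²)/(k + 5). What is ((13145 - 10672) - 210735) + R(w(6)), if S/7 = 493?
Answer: -208203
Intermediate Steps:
S = 3451 (S = 7*493 = 3451)
w(k) = (k + 9*k²)/(5 + k)
R(I) = √(3451 + I) (R(I) = √(I + 3451) = √(3451 + I))
((13145 - 10672) - 210735) + R(w(6)) = ((13145 - 10672) - 210735) + √(3451 + 6*(1 + 9*6)/(5 + 6)) = (2473 - 210735) + √(3451 + 6*(1 + 54)/11) = -208262 + √(3451 + 6*(1/11)*55) = -208262 + √(3451 + 30) = -208262 + √3481 = -208262 + 59 = -208203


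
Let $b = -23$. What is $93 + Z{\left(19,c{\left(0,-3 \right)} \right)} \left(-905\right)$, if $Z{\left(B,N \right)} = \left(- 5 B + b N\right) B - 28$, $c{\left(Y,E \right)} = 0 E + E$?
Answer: $472503$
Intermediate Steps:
$c{\left(Y,E \right)} = E$ ($c{\left(Y,E \right)} = 0 + E = E$)
$Z{\left(B,N \right)} = -28 + B \left(- 23 N - 5 B\right)$ ($Z{\left(B,N \right)} = \left(- 5 B - 23 N\right) B - 28 = \left(- 23 N - 5 B\right) B - 28 = B \left(- 23 N - 5 B\right) - 28 = -28 + B \left(- 23 N - 5 B\right)$)
$93 + Z{\left(19,c{\left(0,-3 \right)} \right)} \left(-905\right) = 93 + \left(-28 - 5 \cdot 19^{2} - 437 \left(-3\right)\right) \left(-905\right) = 93 + \left(-28 - 1805 + 1311\right) \left(-905\right) = 93 - -472410 = 93 + 472410 = 472503$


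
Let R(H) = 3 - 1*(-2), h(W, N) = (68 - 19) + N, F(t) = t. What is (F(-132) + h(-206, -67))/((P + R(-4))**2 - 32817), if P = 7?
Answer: 50/10891 ≈ 0.0045909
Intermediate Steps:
h(W, N) = 49 + N
R(H) = 5 (R(H) = 3 + 2 = 5)
(F(-132) + h(-206, -67))/((P + R(-4))**2 - 32817) = (-132 + (49 - 67))/((7 + 5)**2 - 32817) = (-132 - 18)/(12**2 - 32817) = -150/(144 - 32817) = -150/(-32673) = -150*(-1/32673) = 50/10891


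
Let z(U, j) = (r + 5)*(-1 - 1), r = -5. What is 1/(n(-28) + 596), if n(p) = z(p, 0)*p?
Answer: 1/596 ≈ 0.0016779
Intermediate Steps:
z(U, j) = 0 (z(U, j) = (-5 + 5)*(-1 - 1) = 0*(-2) = 0)
n(p) = 0 (n(p) = 0*p = 0)
1/(n(-28) + 596) = 1/(0 + 596) = 1/596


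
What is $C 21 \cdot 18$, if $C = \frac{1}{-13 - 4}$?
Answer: $- \frac{378}{17} \approx -22.235$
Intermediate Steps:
$C = - \frac{1}{17}$ ($C = \frac{1}{-17} = - \frac{1}{17} \approx -0.058824$)
$C 21 \cdot 18 = \left(- \frac{1}{17}\right) 21 \cdot 18 = \left(- \frac{21}{17}\right) 18 = - \frac{378}{17}$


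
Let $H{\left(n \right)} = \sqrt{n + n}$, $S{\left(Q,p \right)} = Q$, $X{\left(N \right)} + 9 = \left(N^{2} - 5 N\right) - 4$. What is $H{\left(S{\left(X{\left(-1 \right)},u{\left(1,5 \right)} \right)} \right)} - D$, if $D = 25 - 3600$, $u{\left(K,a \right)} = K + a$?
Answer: $3575 + i \sqrt{14} \approx 3575.0 + 3.7417 i$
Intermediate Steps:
$X{\left(N \right)} = -13 + N^{2} - 5 N$ ($X{\left(N \right)} = -9 - \left(4 - N^{2} + 5 N\right) = -13 + N^{2} - 5 N$)
$D = -3575$ ($D = 25 - 3600 = -3575$)
$H{\left(n \right)} = \sqrt{2} \sqrt{n}$ ($H{\left(n \right)} = \sqrt{2 n} = \sqrt{2} \sqrt{n}$)
$H{\left(S{\left(X{\left(-1 \right)},u{\left(1,5 \right)} \right)} \right)} - D = \sqrt{2} \sqrt{-13 + \left(-1\right)^{2} - -5} - -3575 = \sqrt{2} \sqrt{-13 + 1 + 5} + 3575 = \sqrt{2} \sqrt{-7} + 3575 = \sqrt{2} i \sqrt{7} + 3575 = i \sqrt{14} + 3575 = 3575 + i \sqrt{14}$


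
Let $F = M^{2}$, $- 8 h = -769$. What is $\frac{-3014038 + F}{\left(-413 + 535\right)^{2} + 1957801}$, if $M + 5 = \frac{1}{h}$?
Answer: $- \frac{137105369473}{89736074945} \approx -1.5279$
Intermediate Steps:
$h = \frac{769}{8}$ ($h = \left(- \frac{1}{8}\right) \left(-769\right) = \frac{769}{8} \approx 96.125$)
$M = - \frac{3837}{769}$ ($M = -5 + \frac{1}{\frac{769}{8}} = -5 + \frac{8}{769} = - \frac{3837}{769} \approx -4.9896$)
$F = \frac{14722569}{591361}$ ($F = \left(- \frac{3837}{769}\right)^{2} = \frac{14722569}{591361} \approx 24.896$)
$\frac{-3014038 + F}{\left(-413 + 535\right)^{2} + 1957801} = \frac{-3014038 + \frac{14722569}{591361}}{\left(-413 + 535\right)^{2} + 1957801} = - \frac{1782369803149}{591361 \left(122^{2} + 1957801\right)} = - \frac{1782369803149}{591361 \left(14884 + 1957801\right)} = - \frac{1782369803149}{591361 \cdot 1972685} = \left(- \frac{1782369803149}{591361}\right) \frac{1}{1972685} = - \frac{137105369473}{89736074945}$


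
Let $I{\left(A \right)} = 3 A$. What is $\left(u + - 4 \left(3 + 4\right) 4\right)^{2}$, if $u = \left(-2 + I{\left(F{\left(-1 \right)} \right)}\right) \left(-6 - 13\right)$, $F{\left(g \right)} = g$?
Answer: $289$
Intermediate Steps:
$u = 95$ ($u = \left(-2 + 3 \left(-1\right)\right) \left(-6 - 13\right) = \left(-2 - 3\right) \left(-6 - 13\right) = - 5 \left(-6 - 13\right) = \left(-5\right) \left(-19\right) = 95$)
$\left(u + - 4 \left(3 + 4\right) 4\right)^{2} = \left(95 + - 4 \left(3 + 4\right) 4\right)^{2} = \left(95 + \left(-4\right) 7 \cdot 4\right)^{2} = \left(95 - 112\right)^{2} = \left(-17\right)^{2} = 289$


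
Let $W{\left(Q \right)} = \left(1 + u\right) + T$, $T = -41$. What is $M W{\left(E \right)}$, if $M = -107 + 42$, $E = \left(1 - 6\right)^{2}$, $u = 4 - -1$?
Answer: $2275$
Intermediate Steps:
$u = 5$ ($u = 4 + 1 = 5$)
$E = 25$ ($E = \left(-5\right)^{2} = 25$)
$W{\left(Q \right)} = -35$ ($W{\left(Q \right)} = \left(1 + 5\right) - 41 = 6 - 41 = -35$)
$M = -65$
$M W{\left(E \right)} = \left(-65\right) \left(-35\right) = 2275$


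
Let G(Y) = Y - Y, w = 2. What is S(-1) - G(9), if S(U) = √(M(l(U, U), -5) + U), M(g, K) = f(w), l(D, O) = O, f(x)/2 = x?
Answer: √3 ≈ 1.7320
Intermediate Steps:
f(x) = 2*x
M(g, K) = 4 (M(g, K) = 2*2 = 4)
G(Y) = 0
S(U) = √(4 + U)
S(-1) - G(9) = √(4 - 1) - 1*0 = √3 + 0 = √3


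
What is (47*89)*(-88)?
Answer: -368104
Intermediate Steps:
(47*89)*(-88) = 4183*(-88) = -368104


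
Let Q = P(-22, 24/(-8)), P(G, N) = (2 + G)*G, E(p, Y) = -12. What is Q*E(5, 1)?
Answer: -5280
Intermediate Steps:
P(G, N) = G*(2 + G)
Q = 440 (Q = -22*(2 - 22) = -22*(-20) = 440)
Q*E(5, 1) = 440*(-12) = -5280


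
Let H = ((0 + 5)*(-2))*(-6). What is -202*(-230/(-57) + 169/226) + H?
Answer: -5836453/6441 ≈ -906.14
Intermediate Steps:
H = 60 (H = (5*(-2))*(-6) = -10*(-6) = 60)
-202*(-230/(-57) + 169/226) + H = -202*(-230/(-57) + 169/226) + 60 = -202*(-230*(-1/57) + 169*(1/226)) + 60 = -202*(230/57 + 169/226) + 60 = -202*61613/12882 + 60 = -6222913/6441 + 60 = -5836453/6441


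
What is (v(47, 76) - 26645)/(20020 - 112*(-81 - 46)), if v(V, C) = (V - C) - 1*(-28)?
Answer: -13323/17122 ≈ -0.77812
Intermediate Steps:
v(V, C) = 28 + V - C (v(V, C) = (V - C) + 28 = 28 + V - C)
(v(47, 76) - 26645)/(20020 - 112*(-81 - 46)) = ((28 + 47 - 1*76) - 26645)/(20020 - 112*(-81 - 46)) = ((28 + 47 - 76) - 26645)/(20020 - 112*(-127)) = (-1 - 26645)/(20020 + 14224) = -26646/34244 = -26646*1/34244 = -13323/17122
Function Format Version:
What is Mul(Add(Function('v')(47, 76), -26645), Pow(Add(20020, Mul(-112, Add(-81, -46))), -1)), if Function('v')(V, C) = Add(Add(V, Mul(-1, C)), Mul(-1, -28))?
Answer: Rational(-13323, 17122) ≈ -0.77812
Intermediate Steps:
Function('v')(V, C) = Add(28, V, Mul(-1, C)) (Function('v')(V, C) = Add(Add(V, Mul(-1, C)), 28) = Add(28, V, Mul(-1, C)))
Mul(Add(Function('v')(47, 76), -26645), Pow(Add(20020, Mul(-112, Add(-81, -46))), -1)) = Mul(Add(Add(28, 47, Mul(-1, 76)), -26645), Pow(Add(20020, Mul(-112, Add(-81, -46))), -1)) = Mul(Add(Add(28, 47, -76), -26645), Pow(Add(20020, Mul(-112, -127)), -1)) = Mul(Add(-1, -26645), Pow(Add(20020, 14224), -1)) = Mul(-26646, Pow(34244, -1)) = Mul(-26646, Rational(1, 34244)) = Rational(-13323, 17122)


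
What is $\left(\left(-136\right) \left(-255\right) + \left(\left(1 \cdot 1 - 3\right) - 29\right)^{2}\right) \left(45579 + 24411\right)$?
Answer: $2494513590$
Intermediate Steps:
$\left(\left(-136\right) \left(-255\right) + \left(\left(1 \cdot 1 - 3\right) - 29\right)^{2}\right) \left(45579 + 24411\right) = \left(34680 + \left(\left(1 - 3\right) - 29\right)^{2}\right) 69990 = \left(34680 + \left(-2 - 29\right)^{2}\right) 69990 = \left(34680 + \left(-31\right)^{2}\right) 69990 = \left(34680 + 961\right) 69990 = 35641 \cdot 69990 = 2494513590$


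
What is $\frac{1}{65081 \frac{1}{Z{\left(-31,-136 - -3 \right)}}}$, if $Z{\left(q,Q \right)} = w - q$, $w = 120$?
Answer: $\frac{1}{431} \approx 0.0023202$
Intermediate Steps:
$Z{\left(q,Q \right)} = 120 - q$
$\frac{1}{65081 \frac{1}{Z{\left(-31,-136 - -3 \right)}}} = \frac{1}{65081 \frac{1}{120 - -31}} = \frac{1}{65081 \frac{1}{120 + 31}} = \frac{1}{65081 \cdot \frac{1}{151}} = \frac{1}{431}$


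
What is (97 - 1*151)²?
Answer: 2916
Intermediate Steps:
(97 - 1*151)² = (97 - 151)² = (-54)² = 2916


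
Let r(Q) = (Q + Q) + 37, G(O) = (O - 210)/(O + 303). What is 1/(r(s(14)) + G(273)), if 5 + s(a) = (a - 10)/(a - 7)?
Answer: 448/12657 ≈ 0.035395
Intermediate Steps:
G(O) = (-210 + O)/(303 + O)
s(a) = -5 + (-10 + a)/(-7 + a) (s(a) = -5 + (a - 10)/(a - 7) = -5 + (-10 + a)/(-7 + a))
r(Q) = 37 + 2*Q (r(Q) = 2*Q + 37 = 37 + 2*Q)
1/(r(s(14)) + G(273)) = 1/((37 + 2*((25 - 4*14)/(-7 + 14))) + (-210 + 273)/(303 + 273)) = 1/((37 + 2*((25 - 56)/7)) + 63/576) = 1/((37 + 2*((1/7)*(-31))) + (1/576)*63) = 1/((37 + 2*(-31/7)) + 7/64) = 1/((37 - 62/7) + 7/64) = 1/(197/7 + 7/64) = 1/(12657/448) = 448/12657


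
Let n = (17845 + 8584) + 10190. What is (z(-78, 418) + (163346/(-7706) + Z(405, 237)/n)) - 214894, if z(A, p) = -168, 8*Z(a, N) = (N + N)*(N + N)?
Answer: -60693253690885/282186014 ≈ -2.1508e+5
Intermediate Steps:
Z(a, N) = N²/2 (Z(a, N) = ((N + N)*(N + N))/8 = ((2*N)*(2*N))/8 = (4*N²)/8 = N²/2)
n = 36619 (n = 26429 + 10190 = 36619)
(z(-78, 418) + (163346/(-7706) + Z(405, 237)/n)) - 214894 = (-168 + (163346/(-7706) + ((½)*237²)/36619)) - 214894 = (-168 + (163346*(-1/7706) + ((½)*56169)*(1/36619))) - 214894 = (-168 + (-81673/3853 + (56169/2)*(1/36619))) - 214894 = (-168 + (-81673/3853 + 56169/73238)) - 214894 = (-168 - 5765148017/282186014) - 214894 = -53172398369/282186014 - 214894 = -60693253690885/282186014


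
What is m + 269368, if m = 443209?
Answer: 712577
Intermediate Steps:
m + 269368 = 443209 + 269368 = 712577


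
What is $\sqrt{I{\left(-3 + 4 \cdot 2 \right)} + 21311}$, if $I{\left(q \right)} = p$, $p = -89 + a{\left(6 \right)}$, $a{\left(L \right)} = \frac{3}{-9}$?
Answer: $\frac{\sqrt{190995}}{3} \approx 145.68$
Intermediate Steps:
$a{\left(L \right)} = - \frac{1}{3}$ ($a{\left(L \right)} = 3 \left(- \frac{1}{9}\right) = - \frac{1}{3}$)
$p = - \frac{268}{3}$ ($p = -89 - \frac{1}{3} = - \frac{268}{3} \approx -89.333$)
$I{\left(q \right)} = - \frac{268}{3}$
$\sqrt{I{\left(-3 + 4 \cdot 2 \right)} + 21311} = \sqrt{- \frac{268}{3} + 21311} = \sqrt{\frac{63665}{3}} = \frac{\sqrt{190995}}{3}$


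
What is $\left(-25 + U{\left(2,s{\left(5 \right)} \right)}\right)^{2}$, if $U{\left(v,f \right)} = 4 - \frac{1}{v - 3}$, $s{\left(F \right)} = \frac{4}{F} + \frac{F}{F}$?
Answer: $400$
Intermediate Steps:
$s{\left(F \right)} = 1 + \frac{4}{F}$ ($s{\left(F \right)} = \frac{4}{F} + 1 = 1 + \frac{4}{F}$)
$U{\left(v,f \right)} = 4 - \frac{1}{-3 + v}$
$\left(-25 + U{\left(2,s{\left(5 \right)} \right)}\right)^{2} = \left(-25 + \frac{-13 + 4 \cdot 2}{-3 + 2}\right)^{2} = \left(-25 + \frac{-13 + 8}{-1}\right)^{2} = \left(-25 - -5\right)^{2} = \left(-25 + 5\right)^{2} = \left(-20\right)^{2} = 400$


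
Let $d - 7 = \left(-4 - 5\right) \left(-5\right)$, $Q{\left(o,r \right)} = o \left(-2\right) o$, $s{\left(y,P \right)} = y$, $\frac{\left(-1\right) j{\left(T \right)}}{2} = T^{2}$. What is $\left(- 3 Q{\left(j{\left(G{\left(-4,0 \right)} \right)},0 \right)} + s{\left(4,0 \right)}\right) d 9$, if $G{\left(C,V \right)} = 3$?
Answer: $911664$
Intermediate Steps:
$j{\left(T \right)} = - 2 T^{2}$
$Q{\left(o,r \right)} = - 2 o^{2}$ ($Q{\left(o,r \right)} = - 2 o o = - 2 o^{2}$)
$d = 52$ ($d = 7 + \left(-4 - 5\right) \left(-5\right) = 7 - -45 = 7 + 45 = 52$)
$\left(- 3 Q{\left(j{\left(G{\left(-4,0 \right)} \right)},0 \right)} + s{\left(4,0 \right)}\right) d 9 = \left(- 3 \left(- 2 \left(- 2 \cdot 3^{2}\right)^{2}\right) + 4\right) 52 \cdot 9 = \left(- 3 \left(- 2 \left(\left(-2\right) 9\right)^{2}\right) + 4\right) 52 \cdot 9 = \left(- 3 \left(- 2 \left(-18\right)^{2}\right) + 4\right) 52 \cdot 9 = \left(- 3 \left(\left(-2\right) 324\right) + 4\right) 52 \cdot 9 = \left(\left(-3\right) \left(-648\right) + 4\right) 52 \cdot 9 = \left(1944 + 4\right) 52 \cdot 9 = 1948 \cdot 52 \cdot 9 = 101296 \cdot 9 = 911664$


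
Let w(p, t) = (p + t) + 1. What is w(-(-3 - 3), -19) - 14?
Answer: -26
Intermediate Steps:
w(p, t) = 1 + p + t
w(-(-3 - 3), -19) - 14 = (1 - (-3 - 3) - 19) - 14 = (1 - 1*(-6) - 19) - 14 = (1 + 6 - 19) - 14 = -12 - 14 = -26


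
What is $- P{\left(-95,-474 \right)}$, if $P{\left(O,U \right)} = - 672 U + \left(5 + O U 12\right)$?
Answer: $-858893$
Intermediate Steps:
$P{\left(O,U \right)} = 5 - 672 U + 12 O U$ ($P{\left(O,U \right)} = - 672 U + \left(5 + 12 O U\right) = 5 - 672 U + 12 O U$)
$- P{\left(-95,-474 \right)} = - (5 - -318528 + 12 \left(-95\right) \left(-474\right)) = - (5 + 318528 + 540360) = \left(-1\right) 858893 = -858893$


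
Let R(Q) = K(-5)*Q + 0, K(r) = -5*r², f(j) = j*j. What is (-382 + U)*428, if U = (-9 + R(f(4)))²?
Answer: 1727279172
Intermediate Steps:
f(j) = j²
R(Q) = -125*Q (R(Q) = (-5*(-5)²)*Q + 0 = (-5*25)*Q + 0 = -125*Q + 0 = -125*Q)
U = 4036081 (U = (-9 - 125*4²)² = (-9 - 125*16)² = (-9 - 2000)² = (-2009)² = 4036081)
(-382 + U)*428 = (-382 + 4036081)*428 = 4035699*428 = 1727279172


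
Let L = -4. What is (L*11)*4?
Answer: -176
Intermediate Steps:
(L*11)*4 = -4*11*4 = -44*4 = -176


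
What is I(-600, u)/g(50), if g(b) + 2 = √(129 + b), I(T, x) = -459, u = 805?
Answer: -918/175 - 459*√179/175 ≈ -40.337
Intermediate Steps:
g(b) = -2 + √(129 + b)
I(-600, u)/g(50) = -459/(-2 + √(129 + 50)) = -459/(-2 + √179)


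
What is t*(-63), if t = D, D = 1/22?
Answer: -63/22 ≈ -2.8636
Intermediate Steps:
D = 1/22 ≈ 0.045455
t = 1/22 ≈ 0.045455
t*(-63) = (1/22)*(-63) = -63/22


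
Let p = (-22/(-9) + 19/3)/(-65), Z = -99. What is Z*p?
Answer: 869/65 ≈ 13.369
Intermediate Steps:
p = -79/585 (p = (-22*(-1/9) + 19*(1/3))*(-1/65) = (22/9 + 19/3)*(-1/65) = (79/9)*(-1/65) = -79/585 ≈ -0.13504)
Z*p = -99*(-79/585) = 869/65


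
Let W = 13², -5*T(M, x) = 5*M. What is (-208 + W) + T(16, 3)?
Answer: -55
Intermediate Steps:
T(M, x) = -M
W = 169
(-208 + W) + T(16, 3) = (-208 + 169) - 1*16 = -39 - 16 = -55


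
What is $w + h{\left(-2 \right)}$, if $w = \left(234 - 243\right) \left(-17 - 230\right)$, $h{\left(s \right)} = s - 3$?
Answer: $2218$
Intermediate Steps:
$h{\left(s \right)} = -3 + s$
$w = 2223$ ($w = \left(-9\right) \left(-247\right) = 2223$)
$w + h{\left(-2 \right)} = 2223 - 5 = 2218$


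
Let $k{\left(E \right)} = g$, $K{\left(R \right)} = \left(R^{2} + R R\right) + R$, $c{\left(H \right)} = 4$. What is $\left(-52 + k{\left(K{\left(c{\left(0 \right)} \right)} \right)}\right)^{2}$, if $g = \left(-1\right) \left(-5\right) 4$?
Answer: $1024$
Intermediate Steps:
$g = 20$ ($g = 5 \cdot 4 = 20$)
$K{\left(R \right)} = R + 2 R^{2}$ ($K{\left(R \right)} = \left(R^{2} + R^{2}\right) + R = 2 R^{2} + R = R + 2 R^{2}$)
$k{\left(E \right)} = 20$
$\left(-52 + k{\left(K{\left(c{\left(0 \right)} \right)} \right)}\right)^{2} = \left(-52 + 20\right)^{2} = \left(-32\right)^{2} = 1024$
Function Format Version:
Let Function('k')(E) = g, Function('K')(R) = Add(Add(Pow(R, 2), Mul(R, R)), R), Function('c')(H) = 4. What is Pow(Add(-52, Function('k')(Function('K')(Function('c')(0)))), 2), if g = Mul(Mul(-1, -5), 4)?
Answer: 1024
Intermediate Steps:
g = 20 (g = Mul(5, 4) = 20)
Function('K')(R) = Add(R, Mul(2, Pow(R, 2))) (Function('K')(R) = Add(Add(Pow(R, 2), Pow(R, 2)), R) = Add(Mul(2, Pow(R, 2)), R) = Add(R, Mul(2, Pow(R, 2))))
Function('k')(E) = 20
Pow(Add(-52, Function('k')(Function('K')(Function('c')(0)))), 2) = Pow(Add(-52, 20), 2) = Pow(-32, 2) = 1024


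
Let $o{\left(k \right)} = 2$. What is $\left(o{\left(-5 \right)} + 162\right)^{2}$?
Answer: $26896$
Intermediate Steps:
$\left(o{\left(-5 \right)} + 162\right)^{2} = \left(2 + 162\right)^{2} = 164^{2} = 26896$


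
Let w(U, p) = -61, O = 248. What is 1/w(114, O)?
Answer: -1/61 ≈ -0.016393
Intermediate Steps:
1/w(114, O) = 1/(-61) = -1/61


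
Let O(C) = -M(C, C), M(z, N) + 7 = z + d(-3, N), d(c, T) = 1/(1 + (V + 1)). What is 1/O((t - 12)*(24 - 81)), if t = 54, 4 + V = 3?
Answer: 1/2400 ≈ 0.00041667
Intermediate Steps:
V = -1 (V = -4 + 3 = -1)
d(c, T) = 1 (d(c, T) = 1/(1 + (-1 + 1)) = 1/(1 + 0) = 1/1 = 1)
M(z, N) = -6 + z (M(z, N) = -7 + (z + 1) = -7 + (1 + z) = -6 + z)
O(C) = 6 - C (O(C) = -(-6 + C) = 6 - C)
1/O((t - 12)*(24 - 81)) = 1/(6 - (54 - 12)*(24 - 81)) = 1/(6 - 42*(-57)) = 1/(6 - 1*(-2394)) = 1/(6 + 2394) = 1/2400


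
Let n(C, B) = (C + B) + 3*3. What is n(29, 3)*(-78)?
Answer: -3198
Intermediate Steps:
n(C, B) = 9 + B + C (n(C, B) = (B + C) + 9 = 9 + B + C)
n(29, 3)*(-78) = (9 + 3 + 29)*(-78) = 41*(-78) = -3198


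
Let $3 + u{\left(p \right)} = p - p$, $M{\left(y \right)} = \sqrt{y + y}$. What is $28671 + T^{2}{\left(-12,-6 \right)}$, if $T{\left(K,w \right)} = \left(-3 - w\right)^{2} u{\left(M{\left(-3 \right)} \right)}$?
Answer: $29400$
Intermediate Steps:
$M{\left(y \right)} = \sqrt{2} \sqrt{y}$ ($M{\left(y \right)} = \sqrt{2 y} = \sqrt{2} \sqrt{y}$)
$u{\left(p \right)} = -3$ ($u{\left(p \right)} = -3 + \left(p - p\right) = -3 + 0 = -3$)
$T{\left(K,w \right)} = - 3 \left(-3 - w\right)^{2}$ ($T{\left(K,w \right)} = \left(-3 - w\right)^{2} \left(-3\right) = - 3 \left(-3 - w\right)^{2}$)
$28671 + T^{2}{\left(-12,-6 \right)} = 28671 + \left(- 3 \left(3 - 6\right)^{2}\right)^{2} = 28671 + \left(- 3 \left(-3\right)^{2}\right)^{2} = 28671 + \left(\left(-3\right) 9\right)^{2} = 28671 + \left(-27\right)^{2} = 28671 + 729 = 29400$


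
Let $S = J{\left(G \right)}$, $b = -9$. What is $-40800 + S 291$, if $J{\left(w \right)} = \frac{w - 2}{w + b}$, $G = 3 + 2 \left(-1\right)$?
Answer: $- \frac{326109}{8} \approx -40764.0$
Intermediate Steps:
$G = 1$ ($G = 3 - 2 = 1$)
$J{\left(w \right)} = \frac{-2 + w}{-9 + w}$ ($J{\left(w \right)} = \frac{w - 2}{w - 9} = \frac{-2 + w}{-9 + w}$)
$S = \frac{1}{8}$ ($S = \frac{-2 + 1}{-9 + 1} = \frac{1}{-8} \left(-1\right) = \left(- \frac{1}{8}\right) \left(-1\right) = \frac{1}{8} \approx 0.125$)
$-40800 + S 291 = -40800 + \frac{1}{8} \cdot 291 = -40800 + \frac{291}{8} = - \frac{326109}{8}$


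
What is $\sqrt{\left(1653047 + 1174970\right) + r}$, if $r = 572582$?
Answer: $\sqrt{3400599} \approx 1844.1$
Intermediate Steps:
$\sqrt{\left(1653047 + 1174970\right) + r} = \sqrt{\left(1653047 + 1174970\right) + 572582} = \sqrt{2828017 + 572582} = \sqrt{3400599}$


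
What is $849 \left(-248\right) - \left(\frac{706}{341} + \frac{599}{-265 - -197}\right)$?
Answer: $- \frac{4882123525}{23188} \approx -2.1055 \cdot 10^{5}$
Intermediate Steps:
$849 \left(-248\right) - \left(\frac{706}{341} + \frac{599}{-265 - -197}\right) = -210552 - \left(\frac{706}{341} + \frac{599}{-265 + 197}\right) = -210552 - \left(\frac{706}{341} + \frac{599}{-68}\right) = -210552 - - \frac{156251}{23188} = -210552 + \left(- \frac{706}{341} + \frac{599}{68}\right) = -210552 + \frac{156251}{23188} = - \frac{4882123525}{23188}$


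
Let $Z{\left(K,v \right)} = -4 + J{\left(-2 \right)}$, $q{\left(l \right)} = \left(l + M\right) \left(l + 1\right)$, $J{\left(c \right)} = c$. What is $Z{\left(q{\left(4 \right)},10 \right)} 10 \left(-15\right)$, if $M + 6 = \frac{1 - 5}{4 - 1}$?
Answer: $900$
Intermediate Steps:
$M = - \frac{22}{3}$ ($M = -6 + \frac{1 - 5}{4 - 1} = -6 - \frac{4}{3} = - \frac{22}{3} \approx -7.3333$)
$q{\left(l \right)} = \left(1 + l\right) \left(- \frac{22}{3} + l\right)$ ($q{\left(l \right)} = \left(l - \frac{22}{3}\right) \left(l + 1\right) = \left(- \frac{22}{3} + l\right) \left(1 + l\right) = \left(1 + l\right) \left(- \frac{22}{3} + l\right)$)
$Z{\left(K,v \right)} = -6$ ($Z{\left(K,v \right)} = -4 - 2 = -6$)
$Z{\left(q{\left(4 \right)},10 \right)} 10 \left(-15\right) = \left(-6\right) 10 \left(-15\right) = \left(-60\right) \left(-15\right) = 900$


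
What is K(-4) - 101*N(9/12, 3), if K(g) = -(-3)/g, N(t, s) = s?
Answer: -1215/4 ≈ -303.75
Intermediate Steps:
K(g) = 3/g
K(-4) - 101*N(9/12, 3) = 3/(-4) - 101*3 = 3*(-¼) - 303 = -¾ - 303 = -1215/4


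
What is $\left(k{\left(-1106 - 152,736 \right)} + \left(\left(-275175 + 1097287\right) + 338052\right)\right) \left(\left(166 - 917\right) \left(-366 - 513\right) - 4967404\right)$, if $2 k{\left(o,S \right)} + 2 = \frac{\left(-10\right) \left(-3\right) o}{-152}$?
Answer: $- \frac{379823361662325}{76} \approx -4.9977 \cdot 10^{12}$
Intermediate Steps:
$k{\left(o,S \right)} = -1 - \frac{15 o}{152}$ ($k{\left(o,S \right)} = -1 + \frac{\left(-10\right) \left(-3\right) o \frac{1}{-152}}{2} = -1 + \frac{30 o \left(- \frac{1}{152}\right)}{2} = -1 + \frac{\left(- \frac{15}{76}\right) o}{2} = -1 - \frac{15 o}{152}$)
$\left(k{\left(-1106 - 152,736 \right)} + \left(\left(-275175 + 1097287\right) + 338052\right)\right) \left(\left(166 - 917\right) \left(-366 - 513\right) - 4967404\right) = \left(\left(-1 - \frac{15 \left(-1106 - 152\right)}{152}\right) + \left(\left(-275175 + 1097287\right) + 338052\right)\right) \left(\left(166 - 917\right) \left(-366 - 513\right) - 4967404\right) = \left(\left(-1 - \frac{15 \left(-1106 - 152\right)}{152}\right) + \left(822112 + 338052\right)\right) \left(- 751 \left(-366 - 513\right) - 4967404\right) = \left(\left(-1 - - \frac{9435}{76}\right) + 1160164\right) \left(\left(-751\right) \left(-879\right) - 4967404\right) = \left(\left(-1 + \frac{9435}{76}\right) + 1160164\right) \left(660129 - 4967404\right) = \left(\frac{9359}{76} + 1160164\right) \left(-4307275\right) = \frac{88181823}{76} \left(-4307275\right) = - \frac{379823361662325}{76}$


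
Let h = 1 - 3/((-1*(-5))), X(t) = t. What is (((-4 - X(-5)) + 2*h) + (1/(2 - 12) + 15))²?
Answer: 27889/100 ≈ 278.89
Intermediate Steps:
h = ⅖ (h = 1 - 3/5 = 1 - 3*⅕ = 1 - ⅗ = ⅖ ≈ 0.40000)
(((-4 - X(-5)) + 2*h) + (1/(2 - 12) + 15))² = (((-4 - 1*(-5)) + 2*(⅖)) + (1/(2 - 12) + 15))² = (((-4 + 5) + ⅘) + (1/(-10) + 15))² = ((1 + ⅘) + (-⅒ + 15))² = (9/5 + 149/10)² = (167/10)² = 27889/100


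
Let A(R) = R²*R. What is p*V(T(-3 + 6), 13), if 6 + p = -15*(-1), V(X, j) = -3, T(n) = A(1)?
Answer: -27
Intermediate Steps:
A(R) = R³
T(n) = 1 (T(n) = 1³ = 1)
p = 9 (p = -6 - 15*(-1) = -6 + 15 = 9)
p*V(T(-3 + 6), 13) = 9*(-3) = -27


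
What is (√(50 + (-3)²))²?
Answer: 59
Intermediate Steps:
(√(50 + (-3)²))² = (√(50 + 9))² = (√59)² = 59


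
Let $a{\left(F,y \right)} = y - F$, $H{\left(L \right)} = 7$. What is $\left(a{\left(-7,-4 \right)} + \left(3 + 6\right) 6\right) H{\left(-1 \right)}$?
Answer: $399$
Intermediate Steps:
$\left(a{\left(-7,-4 \right)} + \left(3 + 6\right) 6\right) H{\left(-1 \right)} = \left(\left(-4 - -7\right) + \left(3 + 6\right) 6\right) 7 = \left(\left(-4 + 7\right) + 9 \cdot 6\right) 7 = \left(3 + 54\right) 7 = 57 \cdot 7 = 399$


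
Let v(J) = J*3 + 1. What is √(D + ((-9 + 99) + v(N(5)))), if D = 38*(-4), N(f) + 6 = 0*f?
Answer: I*√79 ≈ 8.8882*I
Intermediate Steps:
N(f) = -6 (N(f) = -6 + 0*f = -6 + 0 = -6)
v(J) = 1 + 3*J (v(J) = 3*J + 1 = 1 + 3*J)
D = -152
√(D + ((-9 + 99) + v(N(5)))) = √(-152 + ((-9 + 99) + (1 + 3*(-6)))) = √(-152 + (90 + (1 - 18))) = √(-152 + (90 - 17)) = √(-152 + 73) = √(-79) = I*√79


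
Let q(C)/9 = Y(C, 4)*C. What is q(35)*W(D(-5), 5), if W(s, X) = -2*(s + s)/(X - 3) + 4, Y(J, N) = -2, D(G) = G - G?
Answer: -2520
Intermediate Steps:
D(G) = 0
q(C) = -18*C (q(C) = 9*(-2*C) = -18*C)
W(s, X) = 4 - 4*s/(-3 + X) (W(s, X) = -2*2*s/(-3 + X) + 4 = -4*s/(-3 + X) + 4 = 4 - 4*s/(-3 + X))
q(35)*W(D(-5), 5) = (-18*35)*(4*(-3 + 5 - 1*0)/(-3 + 5)) = -2520*(-3 + 5 + 0)/2 = -2520*2/2 = -630*4 = -2520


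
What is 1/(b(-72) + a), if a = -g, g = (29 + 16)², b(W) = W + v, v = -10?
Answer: -1/2107 ≈ -0.00047461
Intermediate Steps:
b(W) = -10 + W (b(W) = W - 10 = -10 + W)
g = 2025 (g = 45² = 2025)
a = -2025 (a = -1*2025 = -2025)
1/(b(-72) + a) = 1/((-10 - 72) - 2025) = 1/(-82 - 2025) = 1/(-2107) = -1/2107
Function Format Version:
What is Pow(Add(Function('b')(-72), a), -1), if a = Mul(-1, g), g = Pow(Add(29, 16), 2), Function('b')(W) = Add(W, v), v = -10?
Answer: Rational(-1, 2107) ≈ -0.00047461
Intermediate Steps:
Function('b')(W) = Add(-10, W) (Function('b')(W) = Add(W, -10) = Add(-10, W))
g = 2025 (g = Pow(45, 2) = 2025)
a = -2025 (a = Mul(-1, 2025) = -2025)
Pow(Add(Function('b')(-72), a), -1) = Pow(Add(Add(-10, -72), -2025), -1) = Pow(Add(-82, -2025), -1) = Pow(-2107, -1) = Rational(-1, 2107)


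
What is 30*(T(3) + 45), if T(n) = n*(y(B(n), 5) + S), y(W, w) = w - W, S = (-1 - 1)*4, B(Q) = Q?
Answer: 810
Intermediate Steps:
S = -8 (S = -2*4 = -8)
T(n) = n*(-3 - n) (T(n) = n*((5 - n) - 8) = n*(-3 - n))
30*(T(3) + 45) = 30*(-1*3*(3 + 3) + 45) = 30*(-1*3*6 + 45) = 30*(-18 + 45) = 30*27 = 810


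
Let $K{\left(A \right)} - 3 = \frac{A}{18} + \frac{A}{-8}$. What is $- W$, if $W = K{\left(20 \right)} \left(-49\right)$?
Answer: $\frac{1421}{18} \approx 78.944$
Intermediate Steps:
$K{\left(A \right)} = 3 - \frac{5 A}{72}$ ($K{\left(A \right)} = 3 + \left(\frac{A}{18} + \frac{A}{-8}\right) = 3 + \left(A \frac{1}{18} + A \left(- \frac{1}{8}\right)\right) = 3 + \left(\frac{A}{18} - \frac{A}{8}\right) = 3 - \frac{5 A}{72}$)
$W = - \frac{1421}{18}$ ($W = \left(3 - \frac{25}{18}\right) \left(-49\right) = \frac{29}{18} \left(-49\right) = - \frac{1421}{18} \approx -78.944$)
$- W = \left(-1\right) \left(- \frac{1421}{18}\right) = \frac{1421}{18}$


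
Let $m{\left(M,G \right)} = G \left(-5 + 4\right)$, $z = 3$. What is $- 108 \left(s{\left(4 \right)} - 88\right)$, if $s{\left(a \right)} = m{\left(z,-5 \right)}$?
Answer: $8964$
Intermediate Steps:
$m{\left(M,G \right)} = - G$ ($m{\left(M,G \right)} = G \left(-1\right) = - G$)
$s{\left(a \right)} = 5$ ($s{\left(a \right)} = \left(-1\right) \left(-5\right) = 5$)
$- 108 \left(s{\left(4 \right)} - 88\right) = - 108 \left(5 - 88\right) = \left(-108\right) \left(-83\right) = 8964$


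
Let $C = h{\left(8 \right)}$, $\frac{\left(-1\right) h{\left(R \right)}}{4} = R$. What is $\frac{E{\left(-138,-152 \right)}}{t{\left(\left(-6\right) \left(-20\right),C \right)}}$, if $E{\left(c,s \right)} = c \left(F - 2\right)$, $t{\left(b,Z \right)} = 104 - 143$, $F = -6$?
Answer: $- \frac{368}{13} \approx -28.308$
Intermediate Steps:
$h{\left(R \right)} = - 4 R$
$C = -32$ ($C = \left(-4\right) 8 = -32$)
$t{\left(b,Z \right)} = -39$ ($t{\left(b,Z \right)} = 104 - 143 = -39$)
$E{\left(c,s \right)} = - 8 c$ ($E{\left(c,s \right)} = c \left(-6 - 2\right) = c \left(-8\right) = - 8 c$)
$\frac{E{\left(-138,-152 \right)}}{t{\left(\left(-6\right) \left(-20\right),C \right)}} = \frac{\left(-8\right) \left(-138\right)}{-39} = 1104 \left(- \frac{1}{39}\right) = - \frac{368}{13}$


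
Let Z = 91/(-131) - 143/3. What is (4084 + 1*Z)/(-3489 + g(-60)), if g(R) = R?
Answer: -1586006/1394757 ≈ -1.1371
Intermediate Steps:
Z = -19006/393 (Z = 91*(-1/131) - 143*⅓ = -91/131 - 143/3 = -19006/393 ≈ -48.361)
(4084 + 1*Z)/(-3489 + g(-60)) = (4084 + 1*(-19006/393))/(-3489 - 60) = (4084 - 19006/393)/(-3549) = (1586006/393)*(-1/3549) = -1586006/1394757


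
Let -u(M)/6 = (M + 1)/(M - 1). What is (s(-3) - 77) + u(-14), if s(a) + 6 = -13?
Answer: -506/5 ≈ -101.20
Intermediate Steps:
u(M) = -6*(1 + M)/(-1 + M) (u(M) = -6*(M + 1)/(M - 1) = -6*(1 + M)/(-1 + M))
s(a) = -19 (s(a) = -6 - 13 = -19)
(s(-3) - 77) + u(-14) = (-19 - 77) + 6*(-1 - 1*(-14))/(-1 - 14) = -96 + 6*(-1 + 14)/(-15) = -96 + 6*(-1/15)*13 = -96 - 26/5 = -506/5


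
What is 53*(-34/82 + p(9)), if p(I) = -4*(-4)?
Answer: 33867/41 ≈ 826.02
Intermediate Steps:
p(I) = 16
53*(-34/82 + p(9)) = 53*(-34/82 + 16) = 53*(-34*1/82 + 16) = 53*(-17/41 + 16) = 53*(639/41) = 33867/41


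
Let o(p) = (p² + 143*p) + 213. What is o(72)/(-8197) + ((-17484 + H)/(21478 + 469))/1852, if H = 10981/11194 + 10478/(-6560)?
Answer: -11712479484380889471/6116461292671266880 ≈ -1.9149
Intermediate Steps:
H = -11313843/18358160 (H = 10981*(1/11194) + 10478*(-1/6560) = 10981/11194 - 5239/3280 = -11313843/18358160 ≈ -0.61628)
o(p) = 213 + p² + 143*p
o(72)/(-8197) + ((-17484 + H)/(21478 + 469))/1852 = (213 + 72² + 143*72)/(-8197) + ((-17484 - 11313843/18358160)/(21478 + 469))/1852 = (213 + 5184 + 10296)*(-1/8197) - 320985383283/18358160/21947*(1/1852) = 15693*(-1/8197) - 320985383283/18358160*1/21947*(1/1852) = -15693/8197 - 320985383283/402906537520*1/1852 = -15693/8197 - 320985383283/746182907487040 = -11712479484380889471/6116461292671266880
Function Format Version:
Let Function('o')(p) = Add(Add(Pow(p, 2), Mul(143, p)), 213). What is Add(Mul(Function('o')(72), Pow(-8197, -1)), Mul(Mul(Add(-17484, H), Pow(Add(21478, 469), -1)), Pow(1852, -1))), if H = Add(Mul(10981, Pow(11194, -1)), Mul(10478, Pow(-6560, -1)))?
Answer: Rational(-11712479484380889471, 6116461292671266880) ≈ -1.9149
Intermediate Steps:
H = Rational(-11313843, 18358160) (H = Add(Mul(10981, Rational(1, 11194)), Mul(10478, Rational(-1, 6560))) = Add(Rational(10981, 11194), Rational(-5239, 3280)) = Rational(-11313843, 18358160) ≈ -0.61628)
Function('o')(p) = Add(213, Pow(p, 2), Mul(143, p))
Add(Mul(Function('o')(72), Pow(-8197, -1)), Mul(Mul(Add(-17484, H), Pow(Add(21478, 469), -1)), Pow(1852, -1))) = Add(Mul(Add(213, Pow(72, 2), Mul(143, 72)), Pow(-8197, -1)), Mul(Mul(Add(-17484, Rational(-11313843, 18358160)), Pow(Add(21478, 469), -1)), Pow(1852, -1))) = Add(Mul(Add(213, 5184, 10296), Rational(-1, 8197)), Mul(Mul(Rational(-320985383283, 18358160), Pow(21947, -1)), Rational(1, 1852))) = Add(Mul(15693, Rational(-1, 8197)), Mul(Mul(Rational(-320985383283, 18358160), Rational(1, 21947)), Rational(1, 1852))) = Add(Rational(-15693, 8197), Mul(Rational(-320985383283, 402906537520), Rational(1, 1852))) = Add(Rational(-15693, 8197), Rational(-320985383283, 746182907487040)) = Rational(-11712479484380889471, 6116461292671266880)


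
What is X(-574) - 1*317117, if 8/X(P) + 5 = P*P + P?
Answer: -104298829941/328897 ≈ -3.1712e+5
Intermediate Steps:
X(P) = 8/(-5 + P + P²) (X(P) = 8/(-5 + (P*P + P)) = 8/(-5 + (P² + P)) = 8/(-5 + (P + P²)) = 8/(-5 + P + P²))
X(-574) - 1*317117 = 8/(-5 - 574 + (-574)²) - 1*317117 = 8/(-5 - 574 + 329476) - 317117 = 8/328897 - 317117 = -104298829941/328897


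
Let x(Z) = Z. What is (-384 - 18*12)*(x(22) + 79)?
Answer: -60600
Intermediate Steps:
(-384 - 18*12)*(x(22) + 79) = (-384 - 18*12)*(22 + 79) = (-384 - 216)*101 = -600*101 = -60600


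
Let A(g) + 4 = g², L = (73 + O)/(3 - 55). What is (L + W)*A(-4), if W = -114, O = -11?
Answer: -17970/13 ≈ -1382.3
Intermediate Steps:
L = -31/26 (L = (73 - 11)/(3 - 55) = 62/(-52) = 62*(-1/52) = -31/26 ≈ -1.1923)
A(g) = -4 + g²
(L + W)*A(-4) = (-31/26 - 114)*(-4 + (-4)²) = -2995*(-4 + 16)/26 = -2995/26*12 = -17970/13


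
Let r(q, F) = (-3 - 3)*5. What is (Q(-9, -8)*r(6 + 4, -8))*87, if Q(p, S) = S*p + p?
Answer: -164430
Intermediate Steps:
r(q, F) = -30 (r(q, F) = -6*5 = -30)
Q(p, S) = p + S*p
(Q(-9, -8)*r(6 + 4, -8))*87 = (-9*(1 - 8)*(-30))*87 = (-9*(-7)*(-30))*87 = (63*(-30))*87 = -1890*87 = -164430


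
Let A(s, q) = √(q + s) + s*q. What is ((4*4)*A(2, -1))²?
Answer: 256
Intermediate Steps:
A(s, q) = √(q + s) + q*s
((4*4)*A(2, -1))² = ((4*4)*(√(-1 + 2) - 1*2))² = (16*(√1 - 2))² = (16*(1 - 2))² = (16*(-1))² = (-16)² = 256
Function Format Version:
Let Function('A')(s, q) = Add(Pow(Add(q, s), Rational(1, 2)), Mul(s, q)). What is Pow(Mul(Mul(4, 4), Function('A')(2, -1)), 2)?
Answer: 256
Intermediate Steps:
Function('A')(s, q) = Add(Pow(Add(q, s), Rational(1, 2)), Mul(q, s))
Pow(Mul(Mul(4, 4), Function('A')(2, -1)), 2) = Pow(Mul(Mul(4, 4), Add(Pow(Add(-1, 2), Rational(1, 2)), Mul(-1, 2))), 2) = Pow(Mul(16, Add(Pow(1, Rational(1, 2)), -2)), 2) = Pow(Mul(16, Add(1, -2)), 2) = Pow(Mul(16, -1), 2) = Pow(-16, 2) = 256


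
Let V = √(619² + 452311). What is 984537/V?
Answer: 984537*√52217/208868 ≈ 1077.1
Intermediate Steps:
V = 4*√52217 (V = √(383161 + 452311) = √835472 = 4*√52217 ≈ 914.04)
984537/V = 984537/((4*√52217)) = 984537*(√52217/208868) = 984537*√52217/208868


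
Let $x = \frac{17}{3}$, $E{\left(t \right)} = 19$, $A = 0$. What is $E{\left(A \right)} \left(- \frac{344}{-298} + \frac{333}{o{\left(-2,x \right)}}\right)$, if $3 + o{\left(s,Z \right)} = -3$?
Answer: $- \frac{307705}{298} \approx -1032.6$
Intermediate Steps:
$x = \frac{17}{3}$ ($x = 17 \cdot \frac{1}{3} = \frac{17}{3} \approx 5.6667$)
$o{\left(s,Z \right)} = -6$ ($o{\left(s,Z \right)} = -3 - 3 = -6$)
$E{\left(A \right)} \left(- \frac{344}{-298} + \frac{333}{o{\left(-2,x \right)}}\right) = 19 \left(- \frac{344}{-298} + \frac{333}{-6}\right) = 19 \left(\left(-344\right) \left(- \frac{1}{298}\right) + 333 \left(- \frac{1}{6}\right)\right) = 19 \left(\frac{172}{149} - \frac{111}{2}\right) = 19 \left(- \frac{16195}{298}\right) = - \frac{307705}{298}$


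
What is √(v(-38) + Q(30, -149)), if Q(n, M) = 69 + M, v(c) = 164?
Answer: 2*√21 ≈ 9.1651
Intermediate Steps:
√(v(-38) + Q(30, -149)) = √(164 + (69 - 149)) = √(164 - 80) = √84 = 2*√21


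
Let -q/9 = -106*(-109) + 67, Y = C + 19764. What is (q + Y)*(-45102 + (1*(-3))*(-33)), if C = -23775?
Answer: 4887325800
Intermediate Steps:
Y = -4011 (Y = -23775 + 19764 = -4011)
q = -104589 (q = -9*(-106*(-109) + 67) = -9*(11554 + 67) = -9*11621 = -104589)
(q + Y)*(-45102 + (1*(-3))*(-33)) = (-104589 - 4011)*(-45102 + (1*(-3))*(-33)) = -108600*(-45102 - 3*(-33)) = -108600*(-45102 + 99) = -108600*(-45003) = 4887325800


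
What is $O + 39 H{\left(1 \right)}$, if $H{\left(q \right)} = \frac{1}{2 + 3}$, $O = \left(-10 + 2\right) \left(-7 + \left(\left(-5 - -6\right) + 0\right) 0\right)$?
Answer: $\frac{319}{5} \approx 63.8$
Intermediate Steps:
$O = 56$ ($O = - 8 \left(-7 + \left(\left(-5 + 6\right) + 0\right) 0\right) = - 8 \left(-7 + \left(1 + 0\right) 0\right) = - 8 \left(-7 + 1 \cdot 0\right) = - 8 \left(-7 + 0\right) = \left(-8\right) \left(-7\right) = 56$)
$H{\left(q \right)} = \frac{1}{5}$
$O + 39 H{\left(1 \right)} = 56 + 39 \cdot \frac{1}{5} = 56 + \frac{39}{5} = \frac{319}{5}$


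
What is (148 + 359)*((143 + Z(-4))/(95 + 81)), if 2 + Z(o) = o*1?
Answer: 69459/176 ≈ 394.65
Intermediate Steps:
Z(o) = -2 + o (Z(o) = -2 + o*1 = -2 + o)
(148 + 359)*((143 + Z(-4))/(95 + 81)) = (148 + 359)*((143 + (-2 - 4))/(95 + 81)) = 507*((143 - 6)/176) = 507*(137*(1/176)) = 507*(137/176) = 69459/176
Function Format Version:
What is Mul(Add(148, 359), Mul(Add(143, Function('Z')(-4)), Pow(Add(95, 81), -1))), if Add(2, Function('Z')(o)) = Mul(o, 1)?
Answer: Rational(69459, 176) ≈ 394.65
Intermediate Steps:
Function('Z')(o) = Add(-2, o) (Function('Z')(o) = Add(-2, Mul(o, 1)) = Add(-2, o))
Mul(Add(148, 359), Mul(Add(143, Function('Z')(-4)), Pow(Add(95, 81), -1))) = Mul(Add(148, 359), Mul(Add(143, Add(-2, -4)), Pow(Add(95, 81), -1))) = Mul(507, Mul(Add(143, -6), Pow(176, -1))) = Mul(507, Mul(137, Rational(1, 176))) = Mul(507, Rational(137, 176)) = Rational(69459, 176)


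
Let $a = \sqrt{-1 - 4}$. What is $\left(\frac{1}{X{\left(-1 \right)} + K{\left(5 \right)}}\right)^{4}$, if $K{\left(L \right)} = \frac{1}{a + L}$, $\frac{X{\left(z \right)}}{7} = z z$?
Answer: $\frac{100 \left(i + 4 \sqrt{5}\right)}{165479 i + 1059408 \sqrt{5}} \approx 0.00037867 + 1.5762 \cdot 10^{-5} i$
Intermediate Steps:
$a = i \sqrt{5}$ ($a = \sqrt{-5} = i \sqrt{5} \approx 2.2361 i$)
$X{\left(z \right)} = 7 z^{2}$ ($X{\left(z \right)} = 7 z z = 7 z^{2}$)
$K{\left(L \right)} = \frac{1}{L + i \sqrt{5}}$ ($K{\left(L \right)} = \frac{1}{i \sqrt{5} + L} = \frac{1}{L + i \sqrt{5}}$)
$\left(\frac{1}{X{\left(-1 \right)} + K{\left(5 \right)}}\right)^{4} = \left(\frac{1}{7 \left(-1\right)^{2} + \frac{1}{5 + i \sqrt{5}}}\right)^{4} = \left(\frac{1}{7 \cdot 1 + \frac{1}{5 + i \sqrt{5}}}\right)^{4} = \left(\frac{1}{7 + \frac{1}{5 + i \sqrt{5}}}\right)^{4} = \frac{1}{\left(7 + \frac{1}{5 + i \sqrt{5}}\right)^{4}}$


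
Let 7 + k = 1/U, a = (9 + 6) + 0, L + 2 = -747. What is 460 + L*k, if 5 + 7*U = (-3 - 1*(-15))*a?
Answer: 141826/25 ≈ 5673.0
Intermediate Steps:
L = -749 (L = -2 - 747 = -749)
a = 15 (a = 15 + 0 = 15)
U = 25 (U = -5/7 + ((-3 - 1*(-15))*15)/7 = -5/7 + ((-3 + 15)*15)/7 = -5/7 + (12*15)/7 = -5/7 + (1/7)*180 = -5/7 + 180/7 = 25)
k = -174/25 (k = -7 + 1/25 = -174/25 ≈ -6.9600)
460 + L*k = 460 - 749*(-174/25) = 460 + 130326/25 = 141826/25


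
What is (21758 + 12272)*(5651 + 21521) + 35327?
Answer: 924698487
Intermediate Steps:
(21758 + 12272)*(5651 + 21521) + 35327 = 34030*27172 + 35327 = 924663160 + 35327 = 924698487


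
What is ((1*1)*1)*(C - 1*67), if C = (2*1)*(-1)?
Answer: -69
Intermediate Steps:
C = -2 (C = 2*(-1) = -2)
((1*1)*1)*(C - 1*67) = ((1*1)*1)*(-2 - 1*67) = (1*1)*(-2 - 67) = 1*(-69) = -69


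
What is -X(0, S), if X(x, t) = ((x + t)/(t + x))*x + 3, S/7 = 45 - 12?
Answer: -3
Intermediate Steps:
S = 231 (S = 7*(45 - 12) = 7*33 = 231)
X(x, t) = 3 + x (X(x, t) = ((t + x)/(t + x))*x + 3 = 1*x + 3 = x + 3 = 3 + x)
-X(0, S) = -(3 + 0) = -1*3 = -3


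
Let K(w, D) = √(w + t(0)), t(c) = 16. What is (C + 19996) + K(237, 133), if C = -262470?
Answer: -242474 + √253 ≈ -2.4246e+5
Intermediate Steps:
K(w, D) = √(16 + w) (K(w, D) = √(w + 16) = √(16 + w))
(C + 19996) + K(237, 133) = (-262470 + 19996) + √(16 + 237) = -242474 + √253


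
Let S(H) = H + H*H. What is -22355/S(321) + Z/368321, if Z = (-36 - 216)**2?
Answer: -1669915507/38070395202 ≈ -0.043864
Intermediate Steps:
S(H) = H + H**2
Z = 63504 (Z = (-252)**2 = 63504)
-22355/S(321) + Z/368321 = -22355*1/(321*(1 + 321)) + 63504/368321 = -22355/(321*322) + 63504*(1/368321) = -22355/103362 + 63504/368321 = -1669915507/38070395202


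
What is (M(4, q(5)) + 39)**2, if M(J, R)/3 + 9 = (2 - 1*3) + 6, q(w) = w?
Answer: 729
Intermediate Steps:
M(J, R) = -12 (M(J, R) = -27 + 3*((2 - 1*3) + 6) = -27 + 3*((2 - 3) + 6) = -27 + 3*(-1 + 6) = -27 + 3*5 = -27 + 15 = -12)
(M(4, q(5)) + 39)**2 = (-12 + 39)**2 = 27**2 = 729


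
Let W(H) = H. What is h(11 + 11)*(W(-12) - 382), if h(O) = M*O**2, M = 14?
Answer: -2669744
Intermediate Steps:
h(O) = 14*O**2
h(11 + 11)*(W(-12) - 382) = (14*(11 + 11)**2)*(-12 - 382) = (14*22**2)*(-394) = (14*484)*(-394) = 6776*(-394) = -2669744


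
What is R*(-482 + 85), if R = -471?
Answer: 186987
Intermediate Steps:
R*(-482 + 85) = -471*(-482 + 85) = -471*(-397) = 186987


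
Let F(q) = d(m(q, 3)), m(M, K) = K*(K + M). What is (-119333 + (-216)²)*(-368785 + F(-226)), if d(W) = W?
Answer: 26850808358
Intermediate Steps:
F(q) = 9 + 3*q (F(q) = 3*(3 + q) = 9 + 3*q)
(-119333 + (-216)²)*(-368785 + F(-226)) = (-119333 + (-216)²)*(-368785 + (9 + 3*(-226))) = (-119333 + 46656)*(-368785 + (9 - 678)) = -72677*(-368785 - 669) = -72677*(-369454) = 26850808358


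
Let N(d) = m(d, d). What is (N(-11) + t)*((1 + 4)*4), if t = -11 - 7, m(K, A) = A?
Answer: -580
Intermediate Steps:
N(d) = d
t = -18
(N(-11) + t)*((1 + 4)*4) = (-11 - 18)*((1 + 4)*4) = -145*4 = -29*20 = -580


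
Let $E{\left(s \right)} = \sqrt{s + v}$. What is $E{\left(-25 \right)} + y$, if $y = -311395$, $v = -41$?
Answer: $-311395 + i \sqrt{66} \approx -3.114 \cdot 10^{5} + 8.124 i$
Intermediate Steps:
$E{\left(s \right)} = \sqrt{-41 + s}$ ($E{\left(s \right)} = \sqrt{s - 41} = \sqrt{-41 + s}$)
$E{\left(-25 \right)} + y = \sqrt{-41 - 25} - 311395 = \sqrt{-66} - 311395 = i \sqrt{66} - 311395 = -311395 + i \sqrt{66}$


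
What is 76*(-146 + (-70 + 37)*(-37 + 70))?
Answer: -93860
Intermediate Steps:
76*(-146 + (-70 + 37)*(-37 + 70)) = 76*(-146 - 33*33) = 76*(-146 - 1089) = 76*(-1235) = -93860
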